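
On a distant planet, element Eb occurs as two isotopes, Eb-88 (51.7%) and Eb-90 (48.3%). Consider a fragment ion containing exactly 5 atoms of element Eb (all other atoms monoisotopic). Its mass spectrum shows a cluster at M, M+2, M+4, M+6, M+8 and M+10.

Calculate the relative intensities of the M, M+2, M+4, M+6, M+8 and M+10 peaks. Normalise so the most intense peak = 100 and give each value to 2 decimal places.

The 5 Eb atoms are independent, so intensities follow the terms of (0.517 + 0.483)^5.
P(M) = 0.517^5 = 0.036936
P(M+2) = 5 × 0.517^4 × 0.483^1 = 0.172536
P(M+4) = 10 × 0.517^3 × 0.483^2 = 0.322378
P(M+6) = 10 × 0.517^2 × 0.483^3 = 0.301177
P(M+8) = 5 × 0.517^1 × 0.483^4 = 0.140685
P(M+10) = 0.483^5 = 0.026287
The M+4 peak is largest (0.322378); scaling to 100 gives 11.46 : 53.52 : 100.00 : 93.42 : 43.64 : 8.15.

11.46 : 53.52 : 100.00 : 93.42 : 43.64 : 8.15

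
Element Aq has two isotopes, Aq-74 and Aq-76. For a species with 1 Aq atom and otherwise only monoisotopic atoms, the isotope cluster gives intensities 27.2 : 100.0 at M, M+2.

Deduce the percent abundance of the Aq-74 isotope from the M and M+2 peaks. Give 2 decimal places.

If p is the fraction of Aq that is Aq-74, then I(M+2)/I(M) = [C(1,1)·p^0·(1−p)] / p^1 = 1·(1−p)/p = 100.0/27.2 = 3.6765
(1−p)/p = 3.6765/1 = 3.6765  ⇒  p = 1/(1 + 3.6765) = 0.2138
Aq-74: 21.38%, Aq-76: 78.62%.

21.38%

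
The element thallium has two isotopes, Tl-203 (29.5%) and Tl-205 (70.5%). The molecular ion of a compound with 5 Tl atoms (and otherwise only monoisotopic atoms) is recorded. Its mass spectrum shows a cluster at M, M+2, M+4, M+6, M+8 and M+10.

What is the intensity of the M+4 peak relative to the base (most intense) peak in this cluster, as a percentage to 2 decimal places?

Binomial terms of (0.295 + 0.705)^5: M 0.0022, M+2 0.0267, M+4 0.1276, M+6 0.3049, M+8 0.3644, M+10 0.1742 → M+8 is the base peak.
P(M+8) = C(5,4) × 0.295^1 × 0.705^4 = 5 × 0.2950 × 0.24703385 = 0.364375 (base)
P(M+4) = C(5,2) × 0.295^3 × 0.705^2 = 10 × 0.02567237 × 0.497025 = 0.127598
Relative intensity = 0.127598 / 0.364375 × 100 = 35.02

35.02%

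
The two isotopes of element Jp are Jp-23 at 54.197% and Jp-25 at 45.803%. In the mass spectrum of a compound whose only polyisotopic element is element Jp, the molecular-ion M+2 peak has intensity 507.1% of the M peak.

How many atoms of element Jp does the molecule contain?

The M+2/M ratio from n Jp atoms is n · q/p = n · 0.45803/0.54197.
n = 5.071 × 0.54197/0.45803 = 6.00 ≈ 6

6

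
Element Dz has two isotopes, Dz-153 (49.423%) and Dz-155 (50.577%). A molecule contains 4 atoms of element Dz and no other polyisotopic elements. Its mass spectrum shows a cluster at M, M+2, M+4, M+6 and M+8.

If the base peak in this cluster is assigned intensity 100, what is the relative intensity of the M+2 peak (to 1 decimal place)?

(0.49423 + 0.50577)^4 gives M 0.0597, M+2 0.2442, M+4 0.3749, M+6 0.2558, M+8 0.0654; the largest is M+4.
P(M+4) = C(4,2) × 0.49423^2 × 0.50577^2 = 6 × 0.24426329 × 0.25580329 = 0.374900 (base)
P(M+2) = C(4,1) × 0.49423^3 × 0.50577^1 = 4 × 0.12072225 × 0.50577 = 0.244231
Relative intensity = 0.244231 / 0.374900 × 100 = 65.1

65.1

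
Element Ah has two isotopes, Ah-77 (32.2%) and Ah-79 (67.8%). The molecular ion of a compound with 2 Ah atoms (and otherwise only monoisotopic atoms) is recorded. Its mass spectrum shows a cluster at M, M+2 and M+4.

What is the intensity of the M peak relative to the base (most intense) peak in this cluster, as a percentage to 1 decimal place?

22.6%

Term probabilities: M 0.1037, M+2 0.4366, M+4 0.4597. Base peak = M+4.
P(M+4) = C(2,2) × 0.322^0 × 0.678^2 = 1 × 1.0000 × 0.459684 = 0.459684 (base)
P(M) = C(2,0) × 0.322^2 × 0.678^0 = 1 × 0.103684 × 1.0000 = 0.103684
Relative intensity = 0.103684 / 0.459684 × 100 = 22.6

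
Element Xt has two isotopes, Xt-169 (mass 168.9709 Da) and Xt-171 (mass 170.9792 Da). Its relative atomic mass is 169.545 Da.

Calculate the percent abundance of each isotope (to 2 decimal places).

Let x be the fractional abundance of Xt-169; then Xt-171 has abundance 1 − x.
168.9709·x + 170.9792·(1 − x) = 169.545
(168.9709 − 170.9792)·x = 169.545 − 170.9792
x = -1.4342 / -2.0083 = 0.71414 → 71.41% Xt-169, 28.59% Xt-171.

Xt-169: 71.41%, Xt-171: 28.59%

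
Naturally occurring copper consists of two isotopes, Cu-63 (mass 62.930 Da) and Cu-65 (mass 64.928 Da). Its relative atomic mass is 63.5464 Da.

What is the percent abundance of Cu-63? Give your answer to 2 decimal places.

Let x be the fractional abundance of Cu-63; then Cu-65 has abundance 1 − x.
62.930·x + 64.928·(1 − x) = 63.5464
(62.930 − 64.928)·x = 63.5464 − 64.928
x = -1.3816 / -1.998 = 0.69149 → 69.15% Cu-63, 30.85% Cu-65.

69.15%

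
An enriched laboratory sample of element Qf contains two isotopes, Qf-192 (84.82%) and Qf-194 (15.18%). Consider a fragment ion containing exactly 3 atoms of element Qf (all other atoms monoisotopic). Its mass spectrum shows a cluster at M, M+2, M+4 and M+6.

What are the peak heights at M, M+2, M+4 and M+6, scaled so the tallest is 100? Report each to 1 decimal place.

Expanding (0.8482 + 0.1518)^3:
P(M) = 0.8482^3 = 0.610232
P(M+2) = 3 × 0.8482^2 × 0.1518^1 = 0.327634
P(M+4) = 3 × 0.8482^1 × 0.1518^2 = 0.058636
P(M+6) = 0.1518^3 = 0.003498
The M peak is largest (0.610232); scaling to 100 gives 100.0 : 53.7 : 9.6 : 0.6.

100.0 : 53.7 : 9.6 : 0.6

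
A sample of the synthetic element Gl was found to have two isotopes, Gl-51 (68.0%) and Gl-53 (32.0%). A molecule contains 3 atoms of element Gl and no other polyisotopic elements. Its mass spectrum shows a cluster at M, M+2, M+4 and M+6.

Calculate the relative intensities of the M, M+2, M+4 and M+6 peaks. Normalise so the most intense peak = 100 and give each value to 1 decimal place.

Expanding (0.680 + 0.320)^3:
P(M) = 0.680^3 = 0.314432
P(M+2) = 3 × 0.680^2 × 0.320^1 = 0.443904
P(M+4) = 3 × 0.680^1 × 0.320^2 = 0.208896
P(M+6) = 0.320^3 = 0.032768
The M+2 peak is largest (0.443904); scaling to 100 gives 70.8 : 100.0 : 47.1 : 7.4.

70.8 : 100.0 : 47.1 : 7.4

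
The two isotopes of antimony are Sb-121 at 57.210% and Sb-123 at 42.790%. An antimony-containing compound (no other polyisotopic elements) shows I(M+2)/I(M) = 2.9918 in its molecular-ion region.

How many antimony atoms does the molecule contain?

4

For n independent Sb atoms, I(M+2)/I(M) = n · (abundance Sb-123) / (abundance Sb-121) = n · 0.42790/0.57210.
n = 2.9918 × 0.57210/0.42790 = 4.00 ≈ 4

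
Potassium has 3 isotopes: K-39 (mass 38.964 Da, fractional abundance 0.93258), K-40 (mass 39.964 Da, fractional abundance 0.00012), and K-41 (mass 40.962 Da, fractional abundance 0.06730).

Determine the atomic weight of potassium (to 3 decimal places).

39.099 Da

Weight each isotope mass by its fractional abundance: 0.93258 × 38.964 + 0.00012 × 39.964 + 0.06730 × 40.962
= 36.3370 + 0.0048 + 2.7567 = 39.0985 Da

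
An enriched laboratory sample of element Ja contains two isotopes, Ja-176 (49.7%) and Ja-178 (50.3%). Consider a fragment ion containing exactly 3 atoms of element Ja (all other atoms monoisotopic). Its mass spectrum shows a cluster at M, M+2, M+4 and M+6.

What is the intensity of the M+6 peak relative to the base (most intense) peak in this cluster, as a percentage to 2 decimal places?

Binomial terms of (0.497 + 0.503)^3: M 0.1228, M+2 0.3727, M+4 0.3772, M+6 0.1273 → M+4 is the base peak.
P(M+4) = C(3,2) × 0.497^1 × 0.503^2 = 3 × 0.4970 × 0.253009 = 0.377236 (base)
P(M+6) = C(3,3) × 0.497^0 × 0.503^3 = 1 × 1.0000 × 0.12726353 = 0.127264
Relative intensity = 0.127264 / 0.377236 × 100 = 33.74

33.74%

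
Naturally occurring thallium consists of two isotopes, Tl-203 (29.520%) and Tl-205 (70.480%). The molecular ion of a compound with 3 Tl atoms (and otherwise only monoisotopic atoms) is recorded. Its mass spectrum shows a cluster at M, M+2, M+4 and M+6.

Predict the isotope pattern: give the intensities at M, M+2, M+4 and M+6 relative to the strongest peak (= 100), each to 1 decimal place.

5.8 : 41.9 : 100.0 : 79.6

Each Tl atom is independently Tl-203 (p = 0.29520) or Tl-205 (q = 0.70480); the cluster is the binomial expansion (p + q)^3.
P(M) = 0.29520^3 = 0.025725
P(M+2) = 3 × 0.29520^2 × 0.70480^1 = 0.184255
P(M+4) = 3 × 0.29520^1 × 0.70480^2 = 0.439916
P(M+6) = 0.70480^3 = 0.350104
The M+4 peak is largest (0.439916); scaling to 100 gives 5.8 : 41.9 : 100.0 : 79.6.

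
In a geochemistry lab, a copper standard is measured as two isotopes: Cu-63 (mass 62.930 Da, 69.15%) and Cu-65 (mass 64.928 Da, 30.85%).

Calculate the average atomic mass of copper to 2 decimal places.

63.55 Da

Ar = Σ fᵢ·mᵢ = 0.6915 × 62.930 + 0.3085 × 64.928
= 43.5161 + 20.0303 = 63.5464 Da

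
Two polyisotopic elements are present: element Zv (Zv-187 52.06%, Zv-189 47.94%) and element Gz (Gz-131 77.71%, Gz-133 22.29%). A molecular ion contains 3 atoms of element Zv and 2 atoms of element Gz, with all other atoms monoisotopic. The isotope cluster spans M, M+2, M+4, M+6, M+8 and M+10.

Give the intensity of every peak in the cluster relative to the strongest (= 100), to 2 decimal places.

Element Zv pattern (n=3): 0.14109528 : 0.38978723 : 0.35893969 : 0.1101778
Element Gz pattern (n=2): 0.60388441 : 0.34643118 : 0.04968441
Convolve the two distributions (both contribute in 2-u steps):
  M: 0.14109528×0.60388441 = 0.085205
  M+2: 0.14109528×0.34643118 + 0.38978723×0.60388441 = 0.284266
  M+4: 0.14109528×0.04968441 + 0.38978723×0.34643118 + 0.35893969×0.60388441 = 0.358803
  M+6: 0.38978723×0.04968441 + 0.35893969×0.34643118 + 0.1101778×0.60388441 = 0.210249
  M+8: 0.35893969×0.04968441 + 0.1101778×0.34643118 = 0.056003
  M+10: 0.1101778×0.04968441 = 0.005474
Scale to base peak (0.358803) = 100: 23.75 : 79.23 : 100.00 : 58.60 : 15.61 : 1.53

23.75 : 79.23 : 100.00 : 58.60 : 15.61 : 1.53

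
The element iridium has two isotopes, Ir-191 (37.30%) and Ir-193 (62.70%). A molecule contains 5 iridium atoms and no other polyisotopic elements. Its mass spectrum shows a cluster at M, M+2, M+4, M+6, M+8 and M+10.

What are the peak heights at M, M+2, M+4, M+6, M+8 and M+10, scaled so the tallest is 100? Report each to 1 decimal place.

Each Ir atom is independently Ir-191 (p = 0.3730) or Ir-193 (q = 0.6270); the cluster is the binomial expansion (p + q)^5.
P(M) = 0.3730^5 = 0.007220
P(M+2) = 5 × 0.3730^4 × 0.6270^1 = 0.060684
P(M+4) = 10 × 0.3730^3 × 0.6270^2 = 0.204015
P(M+6) = 10 × 0.3730^2 × 0.6270^3 = 0.342942
P(M+8) = 5 × 0.3730^1 × 0.6270^4 = 0.288237
P(M+10) = 0.6270^5 = 0.096903
The M+6 peak is largest (0.342942); scaling to 100 gives 2.1 : 17.7 : 59.5 : 100.0 : 84.0 : 28.3.

2.1 : 17.7 : 59.5 : 100.0 : 84.0 : 28.3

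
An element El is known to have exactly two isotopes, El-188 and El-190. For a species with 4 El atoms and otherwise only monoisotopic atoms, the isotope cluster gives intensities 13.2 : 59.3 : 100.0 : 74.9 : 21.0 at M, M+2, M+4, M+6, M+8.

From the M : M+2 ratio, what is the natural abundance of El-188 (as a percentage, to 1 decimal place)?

Write p for the El-188 fraction. I(M+2)/I(M) = [C(4,1)·p^3·(1−p)] / p^4 = 4·(1−p)/p = 59.3/13.2 = 4.4924
(1−p)/p = 4.4924/4 = 1.1231  ⇒  p = 1/(1 + 1.1231) = 0.4710
El-188: 47.1%, El-190: 52.9%.

47.1%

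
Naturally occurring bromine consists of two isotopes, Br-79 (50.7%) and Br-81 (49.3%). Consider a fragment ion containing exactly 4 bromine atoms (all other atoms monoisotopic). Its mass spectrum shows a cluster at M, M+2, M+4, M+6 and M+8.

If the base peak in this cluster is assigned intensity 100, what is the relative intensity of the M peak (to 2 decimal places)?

Term probabilities: M 0.0661, M+2 0.2570, M+4 0.3749, M+6 0.2430, M+8 0.0591. Base peak = M+4.
P(M+4) = C(4,2) × 0.507^2 × 0.493^2 = 6 × 0.257049 × 0.243049 = 0.374853 (base)
P(M) = C(4,0) × 0.507^4 × 0.493^0 = 1 × 0.06607419 × 1.0000 = 0.066074
Relative intensity = 0.066074 / 0.374853 × 100 = 17.63

17.63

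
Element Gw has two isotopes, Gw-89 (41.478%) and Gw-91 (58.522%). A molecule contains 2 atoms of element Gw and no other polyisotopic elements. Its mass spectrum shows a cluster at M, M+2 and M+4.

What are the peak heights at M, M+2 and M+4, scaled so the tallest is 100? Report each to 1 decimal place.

Each Gw atom is independently Gw-89 (p = 0.41478) or Gw-91 (q = 0.58522); the cluster is the binomial expansion (p + q)^2.
P(M) = 0.41478^2 = 0.172042
P(M+2) = 2 × 0.41478^1 × 0.58522^1 = 0.485475
P(M+4) = 0.58522^2 = 0.342482
The M+2 peak is largest (0.485475); scaling to 100 gives 35.4 : 100.0 : 70.5.

35.4 : 100.0 : 70.5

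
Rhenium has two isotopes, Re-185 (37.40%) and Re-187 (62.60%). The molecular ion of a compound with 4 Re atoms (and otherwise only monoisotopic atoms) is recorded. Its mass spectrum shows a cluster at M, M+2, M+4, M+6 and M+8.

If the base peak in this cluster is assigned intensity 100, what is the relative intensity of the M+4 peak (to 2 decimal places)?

89.62

Term probabilities: M 0.0196, M+2 0.1310, M+4 0.3289, M+6 0.3670, M+8 0.1536. Base peak = M+6.
P(M+6) = C(4,3) × 0.3740^1 × 0.6260^3 = 4 × 0.3740 × 0.24531438 = 0.366990 (base)
P(M+4) = C(4,2) × 0.3740^2 × 0.6260^2 = 6 × 0.139876 × 0.391876 = 0.328884
Relative intensity = 0.328884 / 0.366990 × 100 = 89.62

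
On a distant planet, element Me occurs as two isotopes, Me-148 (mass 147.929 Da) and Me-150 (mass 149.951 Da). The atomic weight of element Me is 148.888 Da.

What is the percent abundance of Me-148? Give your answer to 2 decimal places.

52.57%

With x = fraction of Me-148 (so Me-150 is 1 − x):
147.929·x + 149.951·(1 − x) = 148.888
(147.929 − 149.951)·x = 148.888 − 149.951
x = -1.063 / -2.022 = 0.52572 → 52.57% Me-148, 47.43% Me-150.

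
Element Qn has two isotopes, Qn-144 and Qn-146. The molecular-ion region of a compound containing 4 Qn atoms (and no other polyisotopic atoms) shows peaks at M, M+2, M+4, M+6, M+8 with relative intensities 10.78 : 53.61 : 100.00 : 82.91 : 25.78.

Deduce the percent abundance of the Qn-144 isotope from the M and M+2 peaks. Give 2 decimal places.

Let p = fractional abundance of Qn-144. I(M+2)/I(M) = [C(4,1)·p^3·(1−p)] / p^4 = 4·(1−p)/p = 53.61/10.78 = 4.9731
(1−p)/p = 4.9731/4 = 1.2433  ⇒  p = 1/(1 + 1.2433) = 0.4458
Qn-144: 44.58%, Qn-146: 55.42%.

44.58%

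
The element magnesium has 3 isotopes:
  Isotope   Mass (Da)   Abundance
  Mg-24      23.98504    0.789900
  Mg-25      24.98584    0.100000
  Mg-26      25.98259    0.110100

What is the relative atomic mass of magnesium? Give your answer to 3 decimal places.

Average mass = Σ (abundance × isotope mass) = 0.789900 × 23.98504 + 0.100000 × 24.98584 + 0.110100 × 25.98259
= 18.945783 + 2.498584 + 2.860683 = 24.305050 Da

24.305 Da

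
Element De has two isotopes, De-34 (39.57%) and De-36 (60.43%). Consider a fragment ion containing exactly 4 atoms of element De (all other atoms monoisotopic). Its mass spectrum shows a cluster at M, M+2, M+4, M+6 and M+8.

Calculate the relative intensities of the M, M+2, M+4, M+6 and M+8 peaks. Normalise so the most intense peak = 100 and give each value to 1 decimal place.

7.0 : 42.9 : 98.2 : 100.0 : 38.2

Expanding (0.3957 + 0.6043)^4:
P(M) = 0.3957^4 = 0.024517
P(M+2) = 4 × 0.3957^3 × 0.6043^1 = 0.149765
P(M+4) = 6 × 0.3957^2 × 0.6043^2 = 0.343075
P(M+6) = 4 × 0.3957^1 × 0.6043^3 = 0.349288
P(M+8) = 0.6043^4 = 0.133355
The M+6 peak is largest (0.349288); scaling to 100 gives 7.0 : 42.9 : 98.2 : 100.0 : 38.2.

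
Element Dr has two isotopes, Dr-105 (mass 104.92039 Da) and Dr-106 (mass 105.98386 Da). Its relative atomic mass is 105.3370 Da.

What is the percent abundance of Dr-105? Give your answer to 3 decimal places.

Writing the weighted mean with unknown fraction x of Dr-105:
104.92039·x + 105.98386·(1 − x) = 105.3370
(104.92039 − 105.98386)·x = 105.3370 − 105.98386
x = -0.64686 / -1.06347 = 0.60825 → 60.825% Dr-105, 39.175% Dr-106.

60.825%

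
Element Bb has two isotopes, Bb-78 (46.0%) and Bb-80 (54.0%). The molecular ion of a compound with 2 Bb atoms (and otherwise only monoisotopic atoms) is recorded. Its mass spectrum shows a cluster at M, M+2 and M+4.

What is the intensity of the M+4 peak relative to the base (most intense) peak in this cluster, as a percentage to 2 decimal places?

58.70%

(0.460 + 0.540)^2 gives M 0.2116, M+2 0.4968, M+4 0.2916; the largest is M+2.
P(M+2) = C(2,1) × 0.460^1 × 0.540^1 = 2 × 0.4600 × 0.5400 = 0.496800 (base)
P(M+4) = C(2,2) × 0.460^0 × 0.540^2 = 1 × 1.0000 × 0.2916 = 0.291600
Relative intensity = 0.291600 / 0.496800 × 100 = 58.70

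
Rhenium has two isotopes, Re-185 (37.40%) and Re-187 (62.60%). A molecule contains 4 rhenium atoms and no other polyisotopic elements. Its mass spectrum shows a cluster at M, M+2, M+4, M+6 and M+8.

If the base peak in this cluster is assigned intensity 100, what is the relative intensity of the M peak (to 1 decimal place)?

5.3

Binomial terms of (0.3740 + 0.6260)^4: M 0.0196, M+2 0.1310, M+4 0.3289, M+6 0.3670, M+8 0.1536 → M+6 is the base peak.
P(M+6) = C(4,3) × 0.3740^1 × 0.6260^3 = 4 × 0.3740 × 0.24531438 = 0.366990 (base)
P(M) = C(4,0) × 0.3740^4 × 0.6260^0 = 1 × 0.0195653 × 1.0000 = 0.019565
Relative intensity = 0.019565 / 0.366990 × 100 = 5.3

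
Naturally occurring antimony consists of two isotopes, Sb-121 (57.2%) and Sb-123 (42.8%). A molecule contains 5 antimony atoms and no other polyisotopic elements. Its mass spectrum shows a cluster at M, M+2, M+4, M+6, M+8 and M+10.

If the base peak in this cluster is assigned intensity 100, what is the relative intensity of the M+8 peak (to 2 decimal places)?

(0.572 + 0.428)^5 gives M 0.0612, M+2 0.2291, M+4 0.3428, M+6 0.2565, M+8 0.0960, M+10 0.0144; the largest is M+4.
P(M+4) = C(5,2) × 0.572^3 × 0.428^2 = 10 × 0.18714925 × 0.183184 = 0.342827 (base)
P(M+8) = C(5,4) × 0.572^1 × 0.428^4 = 5 × 0.5720 × 0.03355638 = 0.095971
Relative intensity = 0.095971 / 0.342827 × 100 = 27.99

27.99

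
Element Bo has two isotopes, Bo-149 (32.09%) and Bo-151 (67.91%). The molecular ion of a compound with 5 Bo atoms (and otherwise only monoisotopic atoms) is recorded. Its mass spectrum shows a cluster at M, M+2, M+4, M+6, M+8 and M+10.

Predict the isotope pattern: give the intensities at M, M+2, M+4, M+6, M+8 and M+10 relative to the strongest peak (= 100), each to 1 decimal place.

The 5 Bo atoms are independent, so intensities follow the terms of (0.3209 + 0.6791)^5.
P(M) = 0.3209^5 = 0.003403
P(M+2) = 5 × 0.3209^4 × 0.6791^1 = 0.036007
P(M+4) = 10 × 0.3209^3 × 0.6791^2 = 0.152397
P(M+6) = 10 × 0.3209^2 × 0.6791^3 = 0.322508
P(M+8) = 5 × 0.3209^1 × 0.6791^4 = 0.341252
P(M+10) = 0.6791^5 = 0.144434
The M+8 peak is largest (0.341252); scaling to 100 gives 1.0 : 10.6 : 44.7 : 94.5 : 100.0 : 42.3.

1.0 : 10.6 : 44.7 : 94.5 : 100.0 : 42.3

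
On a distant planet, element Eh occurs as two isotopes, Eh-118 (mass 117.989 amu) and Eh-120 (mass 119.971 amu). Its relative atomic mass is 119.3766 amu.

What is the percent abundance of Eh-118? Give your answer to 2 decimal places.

29.99%

Writing the weighted mean with unknown fraction x of Eh-118:
117.989·x + 119.971·(1 − x) = 119.3766
(117.989 − 119.971)·x = 119.3766 − 119.971
x = -0.5944 / -1.982 = 0.29990 → 29.99% Eh-118, 70.01% Eh-120.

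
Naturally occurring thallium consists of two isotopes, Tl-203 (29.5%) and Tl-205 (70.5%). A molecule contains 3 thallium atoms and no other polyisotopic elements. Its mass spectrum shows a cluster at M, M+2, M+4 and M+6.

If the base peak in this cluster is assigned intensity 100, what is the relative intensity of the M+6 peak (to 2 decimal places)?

Binomial terms of (0.295 + 0.705)^3: M 0.0257, M+2 0.1841, M+4 0.4399, M+6 0.3504 → M+4 is the base peak.
P(M+4) = C(3,2) × 0.295^1 × 0.705^2 = 3 × 0.2950 × 0.497025 = 0.439867 (base)
P(M+6) = C(3,3) × 0.295^0 × 0.705^3 = 1 × 1.0000 × 0.35040263 = 0.350403
Relative intensity = 0.350403 / 0.439867 × 100 = 79.66

79.66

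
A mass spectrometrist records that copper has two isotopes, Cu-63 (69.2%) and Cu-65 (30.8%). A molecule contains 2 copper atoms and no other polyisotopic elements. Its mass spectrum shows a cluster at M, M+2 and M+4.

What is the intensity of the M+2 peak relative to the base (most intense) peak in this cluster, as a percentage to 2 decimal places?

89.02%

Binomial terms of (0.692 + 0.308)^2: M 0.4789, M+2 0.4263, M+4 0.0949 → M is the base peak.
P(M) = C(2,0) × 0.692^2 × 0.308^0 = 1 × 0.478864 × 1.0000 = 0.478864 (base)
P(M+2) = C(2,1) × 0.692^1 × 0.308^1 = 2 × 0.6920 × 0.3080 = 0.426272
Relative intensity = 0.426272 / 0.478864 × 100 = 89.02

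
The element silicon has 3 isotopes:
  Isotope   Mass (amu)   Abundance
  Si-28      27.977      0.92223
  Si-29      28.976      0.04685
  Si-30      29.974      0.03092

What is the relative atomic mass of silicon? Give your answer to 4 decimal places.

28.0856 amu

The abundance-weighted mean is 0.92223 × 27.977 + 0.04685 × 28.976 + 0.03092 × 29.974
= 25.80123 + 1.35753 + 0.92680 = 28.08556 amu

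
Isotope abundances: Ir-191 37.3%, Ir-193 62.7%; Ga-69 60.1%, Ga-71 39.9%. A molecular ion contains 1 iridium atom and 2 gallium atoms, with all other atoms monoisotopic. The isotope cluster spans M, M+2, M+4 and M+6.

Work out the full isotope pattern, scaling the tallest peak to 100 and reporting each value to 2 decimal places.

Iridium pattern (n=1): 0.3730 : 0.6270
Gallium pattern (n=2): 0.361201 : 0.479598 : 0.159201
Convolve the two distributions (both contribute in 2-u steps):
  M: 0.3730×0.361201 = 0.134728
  M+2: 0.3730×0.479598 + 0.6270×0.361201 = 0.405363
  M+4: 0.3730×0.159201 + 0.6270×0.479598 = 0.360090
  M+6: 0.6270×0.159201 = 0.099819
Scale to base peak (0.405363) = 100: 33.24 : 100.00 : 88.83 : 24.62

33.24 : 100.00 : 88.83 : 24.62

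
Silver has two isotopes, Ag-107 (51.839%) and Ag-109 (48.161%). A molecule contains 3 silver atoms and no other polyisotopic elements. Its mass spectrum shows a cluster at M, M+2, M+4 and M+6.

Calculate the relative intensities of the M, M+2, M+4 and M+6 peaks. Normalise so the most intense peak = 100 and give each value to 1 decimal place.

35.9 : 100.0 : 92.9 : 28.8

Expanding (0.51839 + 0.48161)^3:
P(M) = 0.51839^3 = 0.139306
P(M+2) = 3 × 0.51839^2 × 0.48161^1 = 0.388267
P(M+4) = 3 × 0.51839^1 × 0.48161^2 = 0.360719
P(M+6) = 0.48161^3 = 0.111709
The M+2 peak is largest (0.388267); scaling to 100 gives 35.9 : 100.0 : 92.9 : 28.8.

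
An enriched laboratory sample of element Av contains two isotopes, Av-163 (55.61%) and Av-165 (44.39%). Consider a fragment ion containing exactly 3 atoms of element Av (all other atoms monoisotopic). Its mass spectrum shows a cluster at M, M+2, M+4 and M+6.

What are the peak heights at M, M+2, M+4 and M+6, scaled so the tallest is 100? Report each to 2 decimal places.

41.76 : 100.00 : 79.82 : 21.24

Each Av atom is independently Av-163 (p = 0.5561) or Av-165 (q = 0.4439); the cluster is the binomial expansion (p + q)^3.
P(M) = 0.5561^3 = 0.171972
P(M+2) = 3 × 0.5561^2 × 0.4439^1 = 0.411825
P(M+4) = 3 × 0.5561^1 × 0.4439^2 = 0.328734
P(M+6) = 0.4439^3 = 0.087469
The M+2 peak is largest (0.411825); scaling to 100 gives 41.76 : 100.00 : 79.82 : 21.24.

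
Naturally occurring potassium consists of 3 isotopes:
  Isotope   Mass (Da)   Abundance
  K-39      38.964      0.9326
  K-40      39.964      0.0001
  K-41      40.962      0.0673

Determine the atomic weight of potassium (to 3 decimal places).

39.099 Da

Average mass = Σ (abundance × isotope mass) = 0.9326 × 38.964 + 0.0001 × 39.964 + 0.0673 × 40.962
= 36.3378 + 0.0040 + 2.7567 = 39.0985 Da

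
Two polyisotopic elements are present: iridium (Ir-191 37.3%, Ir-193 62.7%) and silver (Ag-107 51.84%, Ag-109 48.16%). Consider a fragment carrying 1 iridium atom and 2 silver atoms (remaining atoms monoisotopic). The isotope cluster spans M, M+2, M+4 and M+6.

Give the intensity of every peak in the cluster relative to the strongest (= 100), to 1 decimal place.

Iridium pattern (n=1): 0.3730 : 0.6270
Silver pattern (n=2): 0.26873856 : 0.49932288 : 0.23193856
Convolve the two distributions (both contribute in 2-u steps):
  M: 0.3730×0.26873856 = 0.100239
  M+2: 0.3730×0.49932288 + 0.6270×0.26873856 = 0.354747
  M+4: 0.3730×0.23193856 + 0.6270×0.49932288 = 0.399589
  M+6: 0.6270×0.23193856 = 0.145425
Scale to base peak (0.399589) = 100: 25.1 : 88.8 : 100.0 : 36.4

25.1 : 88.8 : 100.0 : 36.4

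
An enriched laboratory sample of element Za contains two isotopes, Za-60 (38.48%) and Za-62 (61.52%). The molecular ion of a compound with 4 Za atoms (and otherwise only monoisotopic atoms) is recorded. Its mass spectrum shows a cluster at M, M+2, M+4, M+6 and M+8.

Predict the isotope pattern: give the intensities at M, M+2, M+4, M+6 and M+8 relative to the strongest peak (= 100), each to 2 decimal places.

Expanding (0.3848 + 0.6152)^4:
P(M) = 0.3848^4 = 0.021925
P(M+2) = 4 × 0.3848^3 × 0.6152^1 = 0.140211
P(M+4) = 6 × 0.3848^2 × 0.6152^2 = 0.336244
P(M+6) = 4 × 0.3848^1 × 0.6152^3 = 0.358380
P(M+8) = 0.6152^4 = 0.143240
The M+6 peak is largest (0.358380); scaling to 100 gives 6.12 : 39.12 : 93.82 : 100.00 : 39.97.

6.12 : 39.12 : 93.82 : 100.00 : 39.97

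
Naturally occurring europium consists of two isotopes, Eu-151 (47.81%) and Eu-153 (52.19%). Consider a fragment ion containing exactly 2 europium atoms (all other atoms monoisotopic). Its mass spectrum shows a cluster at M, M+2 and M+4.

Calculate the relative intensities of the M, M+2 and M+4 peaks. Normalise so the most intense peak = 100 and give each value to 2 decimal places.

Each Eu atom is independently Eu-151 (p = 0.4781) or Eu-153 (q = 0.5219); the cluster is the binomial expansion (p + q)^2.
P(M) = 0.4781^2 = 0.228580
P(M+2) = 2 × 0.4781^1 × 0.5219^1 = 0.499041
P(M+4) = 0.5219^2 = 0.272380
The M+2 peak is largest (0.499041); scaling to 100 gives 45.80 : 100.00 : 54.58.

45.80 : 100.00 : 54.58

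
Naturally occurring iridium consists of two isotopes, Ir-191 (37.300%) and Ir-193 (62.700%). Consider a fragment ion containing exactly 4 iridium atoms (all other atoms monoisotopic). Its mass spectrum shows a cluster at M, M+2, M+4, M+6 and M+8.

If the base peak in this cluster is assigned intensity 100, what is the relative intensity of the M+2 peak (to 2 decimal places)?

35.39

Binomial terms of (0.37300 + 0.62700)^4: M 0.0194, M+2 0.1302, M+4 0.3282, M+6 0.3678, M+8 0.1546 → M+6 is the base peak.
P(M+6) = C(4,3) × 0.37300^1 × 0.62700^3 = 4 × 0.3730 × 0.24649188 = 0.367766 (base)
P(M+2) = C(4,1) × 0.37300^3 × 0.62700^1 = 4 × 0.05189512 × 0.6270 = 0.130153
Relative intensity = 0.130153 / 0.367766 × 100 = 35.39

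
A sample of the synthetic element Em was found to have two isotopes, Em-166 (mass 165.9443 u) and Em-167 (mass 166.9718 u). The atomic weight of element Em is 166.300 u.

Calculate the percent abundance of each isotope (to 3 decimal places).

Let x be the fractional abundance of Em-166; then Em-167 has abundance 1 − x.
165.9443·x + 166.9718·(1 − x) = 166.300
(165.9443 − 166.9718)·x = 166.300 − 166.9718
x = -0.6718 / -1.0275 = 0.65382 → 65.382% Em-166, 34.618% Em-167.

Em-166: 65.382%, Em-167: 34.618%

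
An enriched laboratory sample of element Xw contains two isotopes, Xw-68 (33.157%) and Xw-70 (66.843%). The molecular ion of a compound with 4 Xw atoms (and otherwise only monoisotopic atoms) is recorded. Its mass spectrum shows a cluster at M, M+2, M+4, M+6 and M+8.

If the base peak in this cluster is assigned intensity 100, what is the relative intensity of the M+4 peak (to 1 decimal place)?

Term probabilities: M 0.0121, M+2 0.0975, M+4 0.2947, M+6 0.3961, M+8 0.1996. Base peak = M+6.
P(M+6) = C(4,3) × 0.33157^1 × 0.66843^3 = 4 × 0.33157 × 0.29865363 = 0.396098 (base)
P(M+4) = C(4,2) × 0.33157^2 × 0.66843^2 = 6 × 0.10993866 × 0.44679866 = 0.294723
Relative intensity = 0.294723 / 0.396098 × 100 = 74.4

74.4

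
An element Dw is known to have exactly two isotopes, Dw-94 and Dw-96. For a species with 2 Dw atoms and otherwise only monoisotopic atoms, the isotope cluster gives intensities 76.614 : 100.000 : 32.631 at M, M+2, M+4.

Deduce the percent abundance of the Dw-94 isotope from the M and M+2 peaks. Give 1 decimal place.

If p is the fraction of Dw that is Dw-94, then I(M+2)/I(M) = [C(2,1)·p^1·(1−p)] / p^2 = 2·(1−p)/p = 100.000/76.614 = 1.3052
(1−p)/p = 1.3052/2 = 0.6526  ⇒  p = 1/(1 + 0.6526) = 0.6051
Dw-94: 60.5%, Dw-96: 39.5%.

60.5%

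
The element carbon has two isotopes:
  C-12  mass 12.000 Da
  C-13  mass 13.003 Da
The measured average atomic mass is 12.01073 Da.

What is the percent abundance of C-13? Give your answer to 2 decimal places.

1.07%

With x = fraction of C-12 (so C-13 is 1 − x):
12.000·x + 13.003·(1 − x) = 12.01073
(12.000 − 13.003)·x = 12.01073 − 13.003
x = -0.99227 / -1.003 = 0.98930 → 98.93% C-12, 1.07% C-13.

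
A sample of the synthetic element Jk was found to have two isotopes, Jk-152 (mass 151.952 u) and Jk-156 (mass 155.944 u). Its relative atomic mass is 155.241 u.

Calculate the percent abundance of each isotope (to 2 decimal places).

Writing the weighted mean with unknown fraction x of Jk-152:
151.952·x + 155.944·(1 − x) = 155.241
(151.952 − 155.944)·x = 155.241 − 155.944
x = -0.703 / -3.992 = 0.17610 → 17.61% Jk-152, 82.39% Jk-156.

Jk-152: 17.61%, Jk-156: 82.39%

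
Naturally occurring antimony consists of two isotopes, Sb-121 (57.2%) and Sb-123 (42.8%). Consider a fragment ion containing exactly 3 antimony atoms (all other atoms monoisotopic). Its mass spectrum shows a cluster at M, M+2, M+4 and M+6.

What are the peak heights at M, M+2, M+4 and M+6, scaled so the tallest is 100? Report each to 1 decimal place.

44.5 : 100.0 : 74.8 : 18.7

Each Sb atom is independently Sb-121 (p = 0.572) or Sb-123 (q = 0.428); the cluster is the binomial expansion (p + q)^3.
P(M) = 0.572^3 = 0.187149
P(M+2) = 3 × 0.572^2 × 0.428^1 = 0.420104
P(M+4) = 3 × 0.572^1 × 0.428^2 = 0.314344
P(M+6) = 0.428^3 = 0.078403
The M+2 peak is largest (0.420104); scaling to 100 gives 44.5 : 100.0 : 74.8 : 18.7.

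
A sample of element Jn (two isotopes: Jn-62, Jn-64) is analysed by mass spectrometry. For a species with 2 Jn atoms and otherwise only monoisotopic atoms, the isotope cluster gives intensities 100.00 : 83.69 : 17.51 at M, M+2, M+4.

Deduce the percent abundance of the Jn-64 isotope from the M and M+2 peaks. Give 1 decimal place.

Let p = fractional abundance of Jn-62. I(M+2)/I(M) = [C(2,1)·p^1·(1−p)] / p^2 = 2·(1−p)/p = 83.69/100.00 = 0.8369
(1−p)/p = 0.8369/2 = 0.4184  ⇒  p = 1/(1 + 0.4184) = 0.7050
Jn-62: 70.5%, Jn-64: 29.5%.

29.5%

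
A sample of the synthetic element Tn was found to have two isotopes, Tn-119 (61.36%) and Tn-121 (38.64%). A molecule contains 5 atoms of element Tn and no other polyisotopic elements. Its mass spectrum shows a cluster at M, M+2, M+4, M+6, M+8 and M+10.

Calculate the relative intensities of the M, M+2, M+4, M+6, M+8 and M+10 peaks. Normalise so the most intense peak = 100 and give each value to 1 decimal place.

25.2 : 79.4 : 100.0 : 63.0 : 19.8 : 2.5

The 5 Tn atoms are independent, so intensities follow the terms of (0.6136 + 0.3864)^5.
P(M) = 0.6136^5 = 0.086981
P(M+2) = 5 × 0.6136^4 × 0.3864^1 = 0.273873
P(M+4) = 10 × 0.6136^3 × 0.3864^2 = 0.344929
P(M+6) = 10 × 0.6136^2 × 0.3864^3 = 0.217211
P(M+8) = 5 × 0.6136^1 × 0.3864^4 = 0.068392
P(M+10) = 0.3864^5 = 0.008614
The M+4 peak is largest (0.344929); scaling to 100 gives 25.2 : 79.4 : 100.0 : 63.0 : 19.8 : 2.5.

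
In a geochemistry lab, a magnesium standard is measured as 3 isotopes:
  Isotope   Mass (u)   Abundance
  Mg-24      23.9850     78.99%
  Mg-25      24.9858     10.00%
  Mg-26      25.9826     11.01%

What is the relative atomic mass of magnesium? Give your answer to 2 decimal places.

Weight each isotope mass by its fractional abundance: 0.7899 × 23.9850 + 0.1000 × 24.9858 + 0.1101 × 25.9826
= 18.94575 + 2.49858 + 2.86068 = 24.30501 u

24.31 u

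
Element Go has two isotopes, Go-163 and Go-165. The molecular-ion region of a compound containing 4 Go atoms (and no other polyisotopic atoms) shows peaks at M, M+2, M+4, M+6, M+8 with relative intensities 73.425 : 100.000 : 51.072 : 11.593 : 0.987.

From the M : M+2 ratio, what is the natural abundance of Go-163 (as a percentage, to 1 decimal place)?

74.6%

Write p for the Go-163 fraction. I(M+2)/I(M) = [C(4,1)·p^3·(1−p)] / p^4 = 4·(1−p)/p = 100.000/73.425 = 1.3619
(1−p)/p = 1.3619/4 = 0.3405  ⇒  p = 1/(1 + 0.3405) = 0.7460
Go-163: 74.6%, Go-165: 25.4%.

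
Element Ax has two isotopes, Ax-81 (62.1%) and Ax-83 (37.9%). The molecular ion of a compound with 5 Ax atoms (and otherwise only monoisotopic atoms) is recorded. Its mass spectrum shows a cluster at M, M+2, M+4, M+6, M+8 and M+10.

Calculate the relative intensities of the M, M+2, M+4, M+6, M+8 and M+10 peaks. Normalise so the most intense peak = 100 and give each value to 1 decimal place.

The 5 Ax atoms are independent, so intensities follow the terms of (0.621 + 0.379)^5.
P(M) = 0.621^5 = 0.092354
P(M+2) = 5 × 0.621^4 × 0.379^1 = 0.281822
P(M+4) = 10 × 0.621^3 × 0.379^2 = 0.343996
P(M+6) = 10 × 0.621^2 × 0.379^3 = 0.209943
P(M+8) = 5 × 0.621^1 × 0.379^4 = 0.064065
P(M+10) = 0.379^5 = 0.007820
The M+4 peak is largest (0.343996); scaling to 100 gives 26.8 : 81.9 : 100.0 : 61.0 : 18.6 : 2.3.

26.8 : 81.9 : 100.0 : 61.0 : 18.6 : 2.3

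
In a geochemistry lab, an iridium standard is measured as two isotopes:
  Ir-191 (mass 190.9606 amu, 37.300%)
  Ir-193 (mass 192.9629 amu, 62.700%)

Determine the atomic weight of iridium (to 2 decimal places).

Weight each isotope mass by its fractional abundance: 0.37300 × 190.9606 + 0.62700 × 192.9629
= 71.22830 + 120.98774 = 192.21604 amu

192.22 amu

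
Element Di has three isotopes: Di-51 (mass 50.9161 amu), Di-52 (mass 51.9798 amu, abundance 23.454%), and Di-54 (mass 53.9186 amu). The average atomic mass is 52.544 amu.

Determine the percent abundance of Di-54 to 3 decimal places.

45.909%

The remaining 76.546% is split between Di-51 (fraction x) and Di-54 (fraction 0.76546 − x).
Substituting: 50.9161x + 53.9186(0.76546 − x) = 40.352657708
(50.9161 − 53.9186)x = -0.919873848  ⇒  x = 0.30637, y = 0.45909
Di-51: 30.637%, Di-54: 45.909%.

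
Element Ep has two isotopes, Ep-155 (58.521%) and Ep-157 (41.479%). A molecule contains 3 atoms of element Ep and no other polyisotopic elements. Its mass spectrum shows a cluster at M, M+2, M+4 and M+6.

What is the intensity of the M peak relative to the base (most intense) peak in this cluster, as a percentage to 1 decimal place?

47.0%

(0.58521 + 0.41479)^3 gives M 0.2004, M+2 0.4262, M+4 0.3021, M+6 0.0714; the largest is M+2.
P(M+2) = C(3,1) × 0.58521^2 × 0.41479^1 = 3 × 0.34247074 × 0.41479 = 0.426160 (base)
P(M) = C(3,0) × 0.58521^3 × 0.41479^0 = 1 × 0.2004173 × 1.0000 = 0.200417
Relative intensity = 0.200417 / 0.426160 × 100 = 47.0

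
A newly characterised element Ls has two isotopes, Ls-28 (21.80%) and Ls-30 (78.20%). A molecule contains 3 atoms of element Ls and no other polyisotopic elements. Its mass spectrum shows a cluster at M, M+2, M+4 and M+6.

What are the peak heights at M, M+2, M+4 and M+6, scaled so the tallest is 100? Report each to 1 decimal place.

Expanding (0.2180 + 0.7820)^3:
P(M) = 0.2180^3 = 0.010360
P(M+2) = 3 × 0.2180^2 × 0.7820^1 = 0.111491
P(M+4) = 3 × 0.2180^1 × 0.7820^2 = 0.399937
P(M+6) = 0.7820^3 = 0.478212
The M+6 peak is largest (0.478212); scaling to 100 gives 2.2 : 23.3 : 83.6 : 100.0.

2.2 : 23.3 : 83.6 : 100.0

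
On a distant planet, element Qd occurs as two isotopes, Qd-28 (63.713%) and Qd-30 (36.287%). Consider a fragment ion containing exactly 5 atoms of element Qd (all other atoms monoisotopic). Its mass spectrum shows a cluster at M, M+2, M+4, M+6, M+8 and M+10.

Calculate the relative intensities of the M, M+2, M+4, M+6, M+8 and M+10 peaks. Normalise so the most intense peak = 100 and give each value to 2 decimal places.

Expanding (0.63713 + 0.36287)^5:
P(M) = 0.63713^5 = 0.104988
P(M+2) = 5 × 0.63713^4 × 0.36287^1 = 0.298974
P(M+4) = 10 × 0.63713^3 × 0.36287^2 = 0.340554
P(M+6) = 10 × 0.63713^2 × 0.36287^3 = 0.193959
P(M+8) = 5 × 0.63713^1 × 0.36287^4 = 0.055233
P(M+10) = 0.36287^5 = 0.006292
The M+4 peak is largest (0.340554); scaling to 100 gives 30.83 : 87.79 : 100.00 : 56.95 : 16.22 : 1.85.

30.83 : 87.79 : 100.00 : 56.95 : 16.22 : 1.85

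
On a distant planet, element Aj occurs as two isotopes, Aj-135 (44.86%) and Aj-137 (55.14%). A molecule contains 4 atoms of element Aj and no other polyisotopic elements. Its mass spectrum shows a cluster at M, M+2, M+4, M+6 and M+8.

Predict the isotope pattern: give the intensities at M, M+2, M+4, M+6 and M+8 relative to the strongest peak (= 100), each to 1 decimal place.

Each Aj atom is independently Aj-135 (p = 0.4486) or Aj-137 (q = 0.5514); the cluster is the binomial expansion (p + q)^4.
P(M) = 0.4486^4 = 0.040498
P(M+2) = 4 × 0.4486^3 × 0.5514^1 = 0.199115
P(M+4) = 6 × 0.4486^2 × 0.5514^2 = 0.367116
P(M+6) = 4 × 0.4486^1 × 0.5514^3 = 0.300829
P(M+8) = 0.5514^4 = 0.092442
The M+4 peak is largest (0.367116); scaling to 100 gives 11.0 : 54.2 : 100.0 : 81.9 : 25.2.

11.0 : 54.2 : 100.0 : 81.9 : 25.2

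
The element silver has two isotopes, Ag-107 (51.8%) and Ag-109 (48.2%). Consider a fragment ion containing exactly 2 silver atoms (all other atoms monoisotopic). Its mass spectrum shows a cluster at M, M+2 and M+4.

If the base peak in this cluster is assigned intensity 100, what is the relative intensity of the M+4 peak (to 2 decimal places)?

(0.518 + 0.482)^2 gives M 0.2683, M+2 0.4994, M+4 0.2323; the largest is M+2.
P(M+2) = C(2,1) × 0.518^1 × 0.482^1 = 2 × 0.5180 × 0.4820 = 0.499352 (base)
P(M+4) = C(2,2) × 0.518^0 × 0.482^2 = 1 × 1.0000 × 0.232324 = 0.232324
Relative intensity = 0.232324 / 0.499352 × 100 = 46.53

46.53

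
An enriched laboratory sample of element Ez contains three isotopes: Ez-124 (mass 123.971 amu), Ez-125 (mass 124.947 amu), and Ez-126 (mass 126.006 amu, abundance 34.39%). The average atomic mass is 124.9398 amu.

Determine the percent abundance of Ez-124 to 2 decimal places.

38.05%

Let x and y be the fractions of Ez-124 and Ez-125. Then x + y = 1 − 0.3439 = 0.6561 and 123.971x + 124.947y = 124.9398 − 0.3439×126.006 = 81.6063366.
Substituting: 123.971x + 124.947(0.6561 − x) = 81.6063366
(123.971 − 124.947)x = -0.3713901  ⇒  x = 0.38052, y = 0.27558
Ez-124: 38.05%, Ez-125: 27.56%.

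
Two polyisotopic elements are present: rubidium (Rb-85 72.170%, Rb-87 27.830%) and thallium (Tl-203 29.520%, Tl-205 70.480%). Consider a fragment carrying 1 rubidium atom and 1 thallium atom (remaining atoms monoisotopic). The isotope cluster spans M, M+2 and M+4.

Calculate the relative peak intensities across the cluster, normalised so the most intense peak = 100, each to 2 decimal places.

Rubidium pattern (n=1): 0.7217 : 0.2783
Thallium pattern (n=1): 0.2952 : 0.7048
Convolve the two distributions (both contribute in 2-u steps):
  M: 0.7217×0.2952 = 0.213046
  M+2: 0.7217×0.7048 + 0.2783×0.2952 = 0.590808
  M+4: 0.2783×0.7048 = 0.196146
Scale to base peak (0.590808) = 100: 36.06 : 100.00 : 33.20

36.06 : 100.00 : 33.20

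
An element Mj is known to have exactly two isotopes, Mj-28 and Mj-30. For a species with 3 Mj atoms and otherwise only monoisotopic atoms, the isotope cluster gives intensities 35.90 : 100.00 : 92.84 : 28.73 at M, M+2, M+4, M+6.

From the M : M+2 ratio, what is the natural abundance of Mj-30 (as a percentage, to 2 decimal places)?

48.15%

Let p = fractional abundance of Mj-28. I(M+2)/I(M) = [C(3,1)·p^2·(1−p)] / p^3 = 3·(1−p)/p = 100.00/35.90 = 2.7855
(1−p)/p = 2.7855/3 = 0.9285  ⇒  p = 1/(1 + 0.9285) = 0.5185
Mj-28: 51.85%, Mj-30: 48.15%.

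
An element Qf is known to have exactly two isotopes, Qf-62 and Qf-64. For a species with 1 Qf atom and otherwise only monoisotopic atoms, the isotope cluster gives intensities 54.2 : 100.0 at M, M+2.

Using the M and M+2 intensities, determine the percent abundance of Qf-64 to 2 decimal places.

64.85%

Let p = fractional abundance of Qf-62. I(M+2)/I(M) = [C(1,1)·p^0·(1−p)] / p^1 = 1·(1−p)/p = 100.0/54.2 = 1.8450
(1−p)/p = 1.8450/1 = 1.8450  ⇒  p = 1/(1 + 1.8450) = 0.3515
Qf-62: 35.15%, Qf-64: 64.85%.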